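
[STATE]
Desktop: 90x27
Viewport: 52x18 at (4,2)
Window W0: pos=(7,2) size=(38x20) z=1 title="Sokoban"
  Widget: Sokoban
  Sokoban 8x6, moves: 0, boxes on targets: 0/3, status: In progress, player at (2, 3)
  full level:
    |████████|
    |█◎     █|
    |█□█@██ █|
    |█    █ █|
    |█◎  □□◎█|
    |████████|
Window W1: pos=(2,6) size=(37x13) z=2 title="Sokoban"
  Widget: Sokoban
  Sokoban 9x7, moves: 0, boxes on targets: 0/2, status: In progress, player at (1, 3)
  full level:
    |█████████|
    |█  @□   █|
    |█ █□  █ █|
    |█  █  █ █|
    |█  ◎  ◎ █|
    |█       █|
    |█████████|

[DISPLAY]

   ┏━━━━━━━━━━━━━━━━━━━━━━━━━━━━━━━━━━━━┓           
   ┃ Sokoban                            ┃           
   ┠────────────────────────────────────┨           
   ┃████████                            ┃           
━━━━━━━━━━━━━━━━━━━━━━━━━━━━━━━━━━┓     ┃           
Sokoban                           ┃     ┃           
──────────────────────────────────┨     ┃           
████████                          ┃     ┃           
  @□   █                          ┃     ┃           
 █□  █ █                          ┃     ┃           
  █  █ █                          ┃     ┃           
  ◎  ◎ █                          ┃     ┃           
       █                          ┃     ┃           
████████                          ┃     ┃           
oves: 0  0/2                      ┃     ┃           
                                  ┃     ┃           
━━━━━━━━━━━━━━━━━━━━━━━━━━━━━━━━━━┛     ┃           
   ┃                                    ┃           


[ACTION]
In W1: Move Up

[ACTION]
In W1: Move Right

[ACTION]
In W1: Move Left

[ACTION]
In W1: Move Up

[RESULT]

   ┏━━━━━━━━━━━━━━━━━━━━━━━━━━━━━━━━━━━━┓           
   ┃ Sokoban                            ┃           
   ┠────────────────────────────────────┨           
   ┃████████                            ┃           
━━━━━━━━━━━━━━━━━━━━━━━━━━━━━━━━━━┓     ┃           
Sokoban                           ┃     ┃           
──────────────────────────────────┨     ┃           
████████                          ┃     ┃           
  @ □  █                          ┃     ┃           
 █□  █ █                          ┃     ┃           
  █  █ █                          ┃     ┃           
  ◎  ◎ █                          ┃     ┃           
       █                          ┃     ┃           
████████                          ┃     ┃           
oves: 2  0/2                      ┃     ┃           
                                  ┃     ┃           
━━━━━━━━━━━━━━━━━━━━━━━━━━━━━━━━━━┛     ┃           
   ┃                                    ┃           


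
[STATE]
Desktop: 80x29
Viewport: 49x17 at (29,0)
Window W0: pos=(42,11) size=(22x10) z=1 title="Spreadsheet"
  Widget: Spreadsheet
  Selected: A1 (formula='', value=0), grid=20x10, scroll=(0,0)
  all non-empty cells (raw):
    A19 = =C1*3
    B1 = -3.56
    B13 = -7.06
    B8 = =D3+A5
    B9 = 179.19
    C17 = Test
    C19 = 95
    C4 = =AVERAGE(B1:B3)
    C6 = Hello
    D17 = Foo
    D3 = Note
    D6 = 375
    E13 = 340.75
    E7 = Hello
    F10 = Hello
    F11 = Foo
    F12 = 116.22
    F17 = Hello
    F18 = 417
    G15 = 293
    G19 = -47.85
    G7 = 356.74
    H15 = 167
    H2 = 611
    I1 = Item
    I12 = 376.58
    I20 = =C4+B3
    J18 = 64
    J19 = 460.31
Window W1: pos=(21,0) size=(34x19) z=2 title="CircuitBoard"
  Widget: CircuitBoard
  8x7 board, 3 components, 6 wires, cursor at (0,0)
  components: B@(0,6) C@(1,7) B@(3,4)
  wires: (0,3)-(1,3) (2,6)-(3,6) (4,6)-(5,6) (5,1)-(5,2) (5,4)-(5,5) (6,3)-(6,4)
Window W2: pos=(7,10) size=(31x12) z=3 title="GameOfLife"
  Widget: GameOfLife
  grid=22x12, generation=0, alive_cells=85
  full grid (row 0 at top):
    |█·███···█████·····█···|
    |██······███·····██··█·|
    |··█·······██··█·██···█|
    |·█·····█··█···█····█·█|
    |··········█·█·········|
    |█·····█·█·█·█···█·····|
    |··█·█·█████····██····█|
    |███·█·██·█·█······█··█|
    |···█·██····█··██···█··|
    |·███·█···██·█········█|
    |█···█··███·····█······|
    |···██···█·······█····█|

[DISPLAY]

━━━━━━━━━━━━━━━━━━━━━━━━━┓                       
tBoard                   ┃                       
─────────────────────────┨                       
2 3 4 5 6 7              ┃                       
         ·           B   ┃                       
         │               ┃                       
         ·               ┃                       
                         ┃                       
                     ·   ┃                       
                     │   ┃                       
━━━━━━━━┓    B       ·   ┃                       
        ┃                ┃━━━━━━━━┓              
────────┨            ·   ┃        ┃              
        ┃            │   ┃────────┨              
█       ┃    · ─ ·   ·   ┃        ┃              
█       ┃                ┃   B    ┃              
·       ┃· ─ ·           ┃--------┃              


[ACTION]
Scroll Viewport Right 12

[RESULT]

━━━━━━━━━━━━━━━━━━━━━━━┓                         
oard                   ┃                         
───────────────────────┨                         
3 4 5 6 7              ┃                         
       ·           B   ┃                         
       │               ┃                         
       ·               ┃                         
                       ┃                         
                   ·   ┃                         
                   │   ┃                         
━━━━━━┓    B       ·   ┃                         
      ┃                ┃━━━━━━━━┓                
──────┨            ·   ┃        ┃                
      ┃            │   ┃────────┨                
      ┃    · ─ ·   ·   ┃        ┃                
      ┃                ┃   B    ┃                
      ┃· ─ ·           ┃--------┃                


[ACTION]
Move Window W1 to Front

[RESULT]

━━━━━━━━━━━━━━━━━━━━━━━┓                         
oard                   ┃                         
───────────────────────┨                         
3 4 5 6 7              ┃                         
       ·           B   ┃                         
       │               ┃                         
       ·               ┃                         
                       ┃                         
                   ·   ┃                         
                   │   ┃                         
           B       ·   ┃                         
                       ┃━━━━━━━━┓                
                   ·   ┃        ┃                
                   │   ┃────────┨                
 ─ ·       · ─ ·   ·   ┃        ┃                
                       ┃   B    ┃                
       · ─ ·           ┃--------┃                


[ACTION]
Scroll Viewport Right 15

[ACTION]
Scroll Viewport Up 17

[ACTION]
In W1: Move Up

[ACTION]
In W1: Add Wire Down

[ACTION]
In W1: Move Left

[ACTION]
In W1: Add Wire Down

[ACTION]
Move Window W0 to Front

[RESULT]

━━━━━━━━━━━━━━━━━━━━━━━┓                         
oard                   ┃                         
───────────────────────┨                         
3 4 5 6 7              ┃                         
       ·           B   ┃                         
       │               ┃                         
       ·               ┃                         
                       ┃                         
                   ·   ┃                         
                   │   ┃                         
           B       ·   ┃                         
           ┏━━━━━━━━━━━━━━━━━━━━┓                
           ┃ Spreadsheet        ┃                
           ┠────────────────────┨                
 ─ ·       ┃A1:                 ┃                
           ┃       A       B    ┃                
       · ─ ┃--------------------┃                


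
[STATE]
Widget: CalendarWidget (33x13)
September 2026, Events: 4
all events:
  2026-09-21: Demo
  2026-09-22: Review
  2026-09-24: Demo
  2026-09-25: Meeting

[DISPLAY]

          September 2026         
Mo Tu We Th Fr Sa Su             
    1  2  3  4  5  6             
 7  8  9 10 11 12 13             
14 15 16 17 18 19 20             
21* 22* 23 24* 25* 26 27         
28 29 30                         
                                 
                                 
                                 
                                 
                                 
                                 


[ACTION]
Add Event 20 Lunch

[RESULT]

          September 2026         
Mo Tu We Th Fr Sa Su             
    1  2  3  4  5  6             
 7  8  9 10 11 12 13             
14 15 16 17 18 19 20*            
21* 22* 23 24* 25* 26 27         
28 29 30                         
                                 
                                 
                                 
                                 
                                 
                                 


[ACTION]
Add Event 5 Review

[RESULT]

          September 2026         
Mo Tu We Th Fr Sa Su             
    1  2  3  4  5*  6            
 7  8  9 10 11 12 13             
14 15 16 17 18 19 20*            
21* 22* 23 24* 25* 26 27         
28 29 30                         
                                 
                                 
                                 
                                 
                                 
                                 


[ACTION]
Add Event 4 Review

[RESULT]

          September 2026         
Mo Tu We Th Fr Sa Su             
    1  2  3  4*  5*  6           
 7  8  9 10 11 12 13             
14 15 16 17 18 19 20*            
21* 22* 23 24* 25* 26 27         
28 29 30                         
                                 
                                 
                                 
                                 
                                 
                                 


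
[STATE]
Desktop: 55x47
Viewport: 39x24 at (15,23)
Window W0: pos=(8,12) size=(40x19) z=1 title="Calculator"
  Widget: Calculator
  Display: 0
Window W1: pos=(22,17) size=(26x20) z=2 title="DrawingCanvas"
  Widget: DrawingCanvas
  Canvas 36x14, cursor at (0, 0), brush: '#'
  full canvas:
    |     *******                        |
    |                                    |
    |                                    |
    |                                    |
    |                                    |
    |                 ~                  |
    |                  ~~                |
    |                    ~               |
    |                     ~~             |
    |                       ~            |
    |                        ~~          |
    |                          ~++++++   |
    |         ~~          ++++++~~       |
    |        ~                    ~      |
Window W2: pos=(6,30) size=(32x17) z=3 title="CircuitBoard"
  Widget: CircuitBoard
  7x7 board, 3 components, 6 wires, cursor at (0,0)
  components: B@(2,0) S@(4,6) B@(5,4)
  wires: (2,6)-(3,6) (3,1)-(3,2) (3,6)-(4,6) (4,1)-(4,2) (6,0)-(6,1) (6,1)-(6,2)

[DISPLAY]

. │ = │┃                        ┃      
──┼───┼┃                        ┃      
MC│ MR│┃                 ~      ┃      
──┴───┴┃                  ~~    ┃      
       ┃                    ~   ┃      
       ┃                     ~~ ┃      
       ┃                       ~┃      
━━━━━━━━━━━━━━━━━━━━━━┓         ┃      
Board                 ┃         ┃      
──────────────────────┨      +++┃      
 3 4 5 6              ┃         ┃      
                      ┃         ┃      
                      ┃         ┃      
                      ┃━━━━━━━━━┛      
                      ┃                
                    · ┃                
                    │ ┃                
· ─ ·               · ┃                
                    │ ┃                
· ─ ·               S ┃                
                      ┃                
            B         ┃                
                      ┃                
━━━━━━━━━━━━━━━━━━━━━━┛                


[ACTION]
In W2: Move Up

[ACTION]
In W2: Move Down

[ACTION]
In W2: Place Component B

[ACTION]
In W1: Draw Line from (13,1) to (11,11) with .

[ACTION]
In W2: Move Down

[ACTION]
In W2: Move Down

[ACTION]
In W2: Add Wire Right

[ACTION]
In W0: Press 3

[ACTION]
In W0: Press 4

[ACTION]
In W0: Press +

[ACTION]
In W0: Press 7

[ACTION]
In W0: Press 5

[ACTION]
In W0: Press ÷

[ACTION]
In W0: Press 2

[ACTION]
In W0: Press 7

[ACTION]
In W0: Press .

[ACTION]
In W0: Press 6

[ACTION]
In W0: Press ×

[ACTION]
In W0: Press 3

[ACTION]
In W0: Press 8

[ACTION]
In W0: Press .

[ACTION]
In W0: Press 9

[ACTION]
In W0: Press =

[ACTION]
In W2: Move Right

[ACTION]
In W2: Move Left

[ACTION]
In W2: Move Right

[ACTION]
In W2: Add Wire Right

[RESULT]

. │ = │┃                        ┃      
──┼───┼┃                        ┃      
MC│ MR│┃                 ~      ┃      
──┴───┴┃                  ~~    ┃      
       ┃                    ~   ┃      
       ┃                     ~~ ┃      
       ┃                       ~┃      
━━━━━━━━━━━━━━━━━━━━━━┓         ┃      
Board                 ┃         ┃      
──────────────────────┨      +++┃      
 3 4 5 6              ┃         ┃      
                      ┃         ┃      
                      ┃         ┃      
                      ┃━━━━━━━━━┛      
                      ┃                
                    · ┃                
                    │ ┃                
.]─ ·               · ┃                
                    │ ┃                
· ─ ·               S ┃                
                      ┃                
            B         ┃                
                      ┃                
━━━━━━━━━━━━━━━━━━━━━━┛                


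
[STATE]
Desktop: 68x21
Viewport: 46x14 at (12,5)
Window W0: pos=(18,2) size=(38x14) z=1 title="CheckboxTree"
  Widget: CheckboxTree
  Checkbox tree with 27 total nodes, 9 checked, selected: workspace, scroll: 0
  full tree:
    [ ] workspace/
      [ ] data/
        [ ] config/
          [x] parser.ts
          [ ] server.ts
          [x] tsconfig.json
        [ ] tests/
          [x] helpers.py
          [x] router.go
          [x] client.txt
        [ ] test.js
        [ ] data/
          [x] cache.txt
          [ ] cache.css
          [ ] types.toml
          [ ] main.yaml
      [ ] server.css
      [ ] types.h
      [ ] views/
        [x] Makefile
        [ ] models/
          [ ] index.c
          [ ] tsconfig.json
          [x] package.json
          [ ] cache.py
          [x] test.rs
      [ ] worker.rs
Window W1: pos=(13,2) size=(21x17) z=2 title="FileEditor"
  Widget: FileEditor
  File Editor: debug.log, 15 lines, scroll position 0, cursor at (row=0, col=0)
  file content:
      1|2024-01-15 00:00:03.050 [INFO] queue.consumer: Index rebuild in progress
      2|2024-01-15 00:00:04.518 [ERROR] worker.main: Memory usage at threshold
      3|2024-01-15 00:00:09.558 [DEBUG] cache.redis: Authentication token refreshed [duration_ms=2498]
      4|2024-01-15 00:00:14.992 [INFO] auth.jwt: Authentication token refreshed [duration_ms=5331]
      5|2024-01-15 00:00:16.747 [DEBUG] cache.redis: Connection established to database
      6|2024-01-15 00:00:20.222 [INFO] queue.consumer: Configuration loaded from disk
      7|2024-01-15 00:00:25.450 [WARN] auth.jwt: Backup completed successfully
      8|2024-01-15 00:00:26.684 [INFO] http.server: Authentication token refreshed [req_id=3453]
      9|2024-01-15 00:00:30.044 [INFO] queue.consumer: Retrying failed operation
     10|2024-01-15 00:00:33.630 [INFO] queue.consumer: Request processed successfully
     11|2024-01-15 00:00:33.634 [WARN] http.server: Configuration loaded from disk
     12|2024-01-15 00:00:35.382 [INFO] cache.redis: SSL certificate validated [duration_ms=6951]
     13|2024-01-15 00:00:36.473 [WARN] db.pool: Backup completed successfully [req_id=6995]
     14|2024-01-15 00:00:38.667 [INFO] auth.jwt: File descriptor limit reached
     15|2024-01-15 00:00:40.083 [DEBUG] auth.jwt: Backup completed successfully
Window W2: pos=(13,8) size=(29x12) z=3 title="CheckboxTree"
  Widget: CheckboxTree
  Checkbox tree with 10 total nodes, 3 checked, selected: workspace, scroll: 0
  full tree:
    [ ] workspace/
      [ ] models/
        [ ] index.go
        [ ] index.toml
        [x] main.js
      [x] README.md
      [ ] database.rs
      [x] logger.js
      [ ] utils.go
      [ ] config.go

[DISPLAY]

 ┃█024-01-15 00:00:0▲┃                     ┃  
 ┃2024-01-15 00:00:0█┃                     ┃  
 ┃2024-01-15 00:00:0░┃/                    ┃  
 ┏━━━━━━━━━━━━━━━━━━━━━━━━━━━┓             ┃  
 ┃ CheckboxTree              ┃             ┃  
 ┠───────────────────────────┨n            ┃  
 ┃>[-] workspace/            ┃             ┃  
 ┃   [-] models/             ┃             ┃  
 ┃     [ ] index.go          ┃             ┃  
 ┃     [ ] index.toml        ┃             ┃  
 ┃     [x] main.js           ┃━━━━━━━━━━━━━┛  
 ┃   [x] README.md           ┃                
 ┃   [ ] database.rs         ┃                
 ┃   [x] logger.js           ┃                


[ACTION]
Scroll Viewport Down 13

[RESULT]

 ┃2024-01-15 00:00:0░┃/                    ┃  
 ┏━━━━━━━━━━━━━━━━━━━━━━━━━━━┓             ┃  
 ┃ CheckboxTree              ┃             ┃  
 ┠───────────────────────────┨n            ┃  
 ┃>[-] workspace/            ┃             ┃  
 ┃   [-] models/             ┃             ┃  
 ┃     [ ] index.go          ┃             ┃  
 ┃     [ ] index.toml        ┃             ┃  
 ┃     [x] main.js           ┃━━━━━━━━━━━━━┛  
 ┃   [x] README.md           ┃                
 ┃   [ ] database.rs         ┃                
 ┃   [x] logger.js           ┃                
 ┗━━━━━━━━━━━━━━━━━━━━━━━━━━━┛                
                                              


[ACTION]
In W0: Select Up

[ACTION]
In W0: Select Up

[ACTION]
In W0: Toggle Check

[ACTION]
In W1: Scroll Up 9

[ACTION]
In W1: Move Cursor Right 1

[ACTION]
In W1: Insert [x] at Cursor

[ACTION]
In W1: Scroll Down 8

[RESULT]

 ┃2024-01-15 00:00:1░┃/                    ┃  
 ┏━━━━━━━━━━━━━━━━━━━━━━━━━━━┓             ┃  
 ┃ CheckboxTree              ┃             ┃  
 ┠───────────────────────────┨n            ┃  
 ┃>[-] workspace/            ┃             ┃  
 ┃   [-] models/             ┃             ┃  
 ┃     [ ] index.go          ┃             ┃  
 ┃     [ ] index.toml        ┃             ┃  
 ┃     [x] main.js           ┃━━━━━━━━━━━━━┛  
 ┃   [x] README.md           ┃                
 ┃   [ ] database.rs         ┃                
 ┃   [x] logger.js           ┃                
 ┗━━━━━━━━━━━━━━━━━━━━━━━━━━━┛                
                                              


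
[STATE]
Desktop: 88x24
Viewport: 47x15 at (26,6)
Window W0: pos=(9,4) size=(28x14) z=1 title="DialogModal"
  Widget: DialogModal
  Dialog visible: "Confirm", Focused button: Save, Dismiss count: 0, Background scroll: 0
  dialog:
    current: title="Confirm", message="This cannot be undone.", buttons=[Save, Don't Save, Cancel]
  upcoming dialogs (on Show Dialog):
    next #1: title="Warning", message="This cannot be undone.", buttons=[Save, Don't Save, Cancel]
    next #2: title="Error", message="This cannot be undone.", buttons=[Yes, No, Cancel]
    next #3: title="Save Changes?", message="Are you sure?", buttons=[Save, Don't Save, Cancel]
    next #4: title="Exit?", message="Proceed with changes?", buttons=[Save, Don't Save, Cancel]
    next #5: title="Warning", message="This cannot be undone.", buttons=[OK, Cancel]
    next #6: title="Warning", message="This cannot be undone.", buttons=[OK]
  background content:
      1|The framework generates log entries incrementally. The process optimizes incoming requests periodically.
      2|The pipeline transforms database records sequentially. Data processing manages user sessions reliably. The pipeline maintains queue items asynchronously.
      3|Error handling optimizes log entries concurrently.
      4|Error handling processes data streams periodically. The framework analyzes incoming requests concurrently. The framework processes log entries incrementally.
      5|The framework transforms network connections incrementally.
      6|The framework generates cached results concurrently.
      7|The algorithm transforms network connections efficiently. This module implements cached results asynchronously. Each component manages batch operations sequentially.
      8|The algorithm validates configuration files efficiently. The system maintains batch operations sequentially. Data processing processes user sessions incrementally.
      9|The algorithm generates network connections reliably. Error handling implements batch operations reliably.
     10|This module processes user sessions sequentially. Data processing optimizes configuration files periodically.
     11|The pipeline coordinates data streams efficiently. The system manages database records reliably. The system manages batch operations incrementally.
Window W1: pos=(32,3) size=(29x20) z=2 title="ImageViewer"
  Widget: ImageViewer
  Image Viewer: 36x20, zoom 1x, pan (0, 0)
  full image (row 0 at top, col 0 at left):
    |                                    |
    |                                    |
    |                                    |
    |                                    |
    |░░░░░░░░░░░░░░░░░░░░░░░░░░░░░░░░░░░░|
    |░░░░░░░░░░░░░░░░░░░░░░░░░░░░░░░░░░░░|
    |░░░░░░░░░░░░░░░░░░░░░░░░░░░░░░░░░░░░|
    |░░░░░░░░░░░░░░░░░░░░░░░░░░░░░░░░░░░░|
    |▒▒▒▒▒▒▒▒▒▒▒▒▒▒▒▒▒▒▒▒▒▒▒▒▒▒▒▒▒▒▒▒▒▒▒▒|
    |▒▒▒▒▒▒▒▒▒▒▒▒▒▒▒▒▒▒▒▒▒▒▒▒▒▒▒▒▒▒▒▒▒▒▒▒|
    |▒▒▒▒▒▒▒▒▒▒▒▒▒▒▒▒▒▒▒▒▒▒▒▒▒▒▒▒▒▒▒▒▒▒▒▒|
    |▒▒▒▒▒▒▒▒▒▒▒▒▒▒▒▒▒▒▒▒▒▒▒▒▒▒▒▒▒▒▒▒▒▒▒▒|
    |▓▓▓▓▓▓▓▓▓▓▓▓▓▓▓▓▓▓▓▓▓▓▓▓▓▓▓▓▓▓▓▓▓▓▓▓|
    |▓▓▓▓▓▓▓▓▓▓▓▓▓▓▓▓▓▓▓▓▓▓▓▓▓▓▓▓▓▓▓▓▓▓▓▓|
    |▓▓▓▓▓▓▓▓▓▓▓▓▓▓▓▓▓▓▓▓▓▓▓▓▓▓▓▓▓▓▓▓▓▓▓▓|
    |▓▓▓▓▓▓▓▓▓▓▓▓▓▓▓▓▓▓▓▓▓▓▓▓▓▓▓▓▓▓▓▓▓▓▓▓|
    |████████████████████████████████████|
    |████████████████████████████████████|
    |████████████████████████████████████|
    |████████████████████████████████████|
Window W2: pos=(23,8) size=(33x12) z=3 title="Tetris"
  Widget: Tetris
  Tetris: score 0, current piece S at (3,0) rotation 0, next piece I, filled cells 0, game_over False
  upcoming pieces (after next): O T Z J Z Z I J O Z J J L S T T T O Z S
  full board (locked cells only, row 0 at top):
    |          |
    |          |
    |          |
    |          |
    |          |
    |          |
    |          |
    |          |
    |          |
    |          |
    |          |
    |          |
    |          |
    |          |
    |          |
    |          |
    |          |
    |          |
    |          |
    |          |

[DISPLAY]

──────┃                           ┃            
nerate┃                           ┃            
━━━━━━━━━━━━━━━━━━━━━━━━━━━━━┓    ┃            
etris                        ┃    ┃            
─────────────────────────────┨░░░░┃            
        │Next:               ┃░░░░┃            
        │████                ┃░░░░┃            
        │                    ┃░░░░┃            
        │                    ┃▒▒▒▒┃            
        │                    ┃▒▒▒▒┃            
        │                    ┃▒▒▒▒┃            
        │Score:              ┃▒▒▒▒┃            
        │0                   ┃▓▓▓▓┃            
━━━━━━━━━━━━━━━━━━━━━━━━━━━━━┛▓▓▓▓┃            
      ┃▓▓▓▓▓▓▓▓▓▓▓▓▓▓▓▓▓▓▓▓▓▓▓▓▓▓▓┃            


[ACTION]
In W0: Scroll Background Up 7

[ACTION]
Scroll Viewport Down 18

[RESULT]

etris                        ┃    ┃            
─────────────────────────────┨░░░░┃            
        │Next:               ┃░░░░┃            
        │████                ┃░░░░┃            
        │                    ┃░░░░┃            
        │                    ┃▒▒▒▒┃            
        │                    ┃▒▒▒▒┃            
        │                    ┃▒▒▒▒┃            
        │Score:              ┃▒▒▒▒┃            
        │0                   ┃▓▓▓▓┃            
━━━━━━━━━━━━━━━━━━━━━━━━━━━━━┛▓▓▓▓┃            
      ┃▓▓▓▓▓▓▓▓▓▓▓▓▓▓▓▓▓▓▓▓▓▓▓▓▓▓▓┃            
      ┃▓▓▓▓▓▓▓▓▓▓▓▓▓▓▓▓▓▓▓▓▓▓▓▓▓▓▓┃            
      ┗━━━━━━━━━━━━━━━━━━━━━━━━━━━┛            
                                               


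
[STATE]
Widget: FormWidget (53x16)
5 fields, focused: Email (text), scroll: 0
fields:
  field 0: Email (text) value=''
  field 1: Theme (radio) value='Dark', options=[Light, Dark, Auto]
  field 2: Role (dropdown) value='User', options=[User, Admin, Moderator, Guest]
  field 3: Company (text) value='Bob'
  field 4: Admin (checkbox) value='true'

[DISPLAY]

> Email:      [                                     ]
  Theme:      ( ) Light  (●) Dark  ( ) Auto          
  Role:       [User                                ▼]
  Company:    [Bob                                  ]
  Admin:      [x]                                    
                                                     
                                                     
                                                     
                                                     
                                                     
                                                     
                                                     
                                                     
                                                     
                                                     
                                                     


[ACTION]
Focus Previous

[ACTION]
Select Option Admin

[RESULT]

  Email:      [                                     ]
  Theme:      ( ) Light  (●) Dark  ( ) Auto          
  Role:       [User                                ▼]
  Company:    [Bob                                  ]
> Admin:      [x]                                    
                                                     
                                                     
                                                     
                                                     
                                                     
                                                     
                                                     
                                                     
                                                     
                                                     
                                                     


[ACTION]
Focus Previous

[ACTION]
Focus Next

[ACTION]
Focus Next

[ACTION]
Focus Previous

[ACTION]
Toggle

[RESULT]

  Email:      [                                     ]
  Theme:      ( ) Light  (●) Dark  ( ) Auto          
  Role:       [User                                ▼]
  Company:    [Bob                                  ]
> Admin:      [ ]                                    
                                                     
                                                     
                                                     
                                                     
                                                     
                                                     
                                                     
                                                     
                                                     
                                                     
                                                     


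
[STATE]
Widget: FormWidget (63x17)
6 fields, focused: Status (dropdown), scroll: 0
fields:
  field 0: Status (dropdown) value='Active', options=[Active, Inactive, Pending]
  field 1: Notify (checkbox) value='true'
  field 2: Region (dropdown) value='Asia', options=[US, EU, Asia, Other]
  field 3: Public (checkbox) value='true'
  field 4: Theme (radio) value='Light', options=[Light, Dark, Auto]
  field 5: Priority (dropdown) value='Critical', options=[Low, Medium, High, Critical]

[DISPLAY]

> Status:     [Active                                        ▼]
  Notify:     [x]                                              
  Region:     [Asia                                          ▼]
  Public:     [x]                                              
  Theme:      (●) Light  ( ) Dark  ( ) Auto                    
  Priority:   [Critical                                      ▼]
                                                               
                                                               
                                                               
                                                               
                                                               
                                                               
                                                               
                                                               
                                                               
                                                               
                                                               


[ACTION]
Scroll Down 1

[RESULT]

  Notify:     [x]                                              
  Region:     [Asia                                          ▼]
  Public:     [x]                                              
  Theme:      (●) Light  ( ) Dark  ( ) Auto                    
  Priority:   [Critical                                      ▼]
                                                               
                                                               
                                                               
                                                               
                                                               
                                                               
                                                               
                                                               
                                                               
                                                               
                                                               
                                                               


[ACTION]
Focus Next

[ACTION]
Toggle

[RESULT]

> Notify:     [ ]                                              
  Region:     [Asia                                          ▼]
  Public:     [x]                                              
  Theme:      (●) Light  ( ) Dark  ( ) Auto                    
  Priority:   [Critical                                      ▼]
                                                               
                                                               
                                                               
                                                               
                                                               
                                                               
                                                               
                                                               
                                                               
                                                               
                                                               
                                                               


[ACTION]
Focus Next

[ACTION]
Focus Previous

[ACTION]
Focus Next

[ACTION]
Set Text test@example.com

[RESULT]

  Notify:     [ ]                                              
> Region:     [Asia                                          ▼]
  Public:     [x]                                              
  Theme:      (●) Light  ( ) Dark  ( ) Auto                    
  Priority:   [Critical                                      ▼]
                                                               
                                                               
                                                               
                                                               
                                                               
                                                               
                                                               
                                                               
                                                               
                                                               
                                                               
                                                               


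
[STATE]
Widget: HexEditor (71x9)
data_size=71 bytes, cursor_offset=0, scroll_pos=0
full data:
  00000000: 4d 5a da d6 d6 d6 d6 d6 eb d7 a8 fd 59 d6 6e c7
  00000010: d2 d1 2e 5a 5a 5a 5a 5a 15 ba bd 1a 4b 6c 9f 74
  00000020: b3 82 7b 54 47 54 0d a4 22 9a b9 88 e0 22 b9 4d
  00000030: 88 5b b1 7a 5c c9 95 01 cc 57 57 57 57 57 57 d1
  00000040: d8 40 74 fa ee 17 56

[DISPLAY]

00000000  4D 5a da d6 d6 d6 d6 d6  eb d7 a8 fd 59 d6 6e c7  |MZ........
00000010  d2 d1 2e 5a 5a 5a 5a 5a  15 ba bd 1a 4b 6c 9f 74  |...ZZZZZ..
00000020  b3 82 7b 54 47 54 0d a4  22 9a b9 88 e0 22 b9 4d  |..{TGT..".
00000030  88 5b b1 7a 5c c9 95 01  cc 57 57 57 57 57 57 d1  |.[.z\....W
00000040  d8 40 74 fa ee 17 56                              |.@t...V   
                                                                       
                                                                       
                                                                       
                                                                       


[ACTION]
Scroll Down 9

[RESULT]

00000040  d8 40 74 fa ee 17 56                              |.@t...V   
                                                                       
                                                                       
                                                                       
                                                                       
                                                                       
                                                                       
                                                                       
                                                                       


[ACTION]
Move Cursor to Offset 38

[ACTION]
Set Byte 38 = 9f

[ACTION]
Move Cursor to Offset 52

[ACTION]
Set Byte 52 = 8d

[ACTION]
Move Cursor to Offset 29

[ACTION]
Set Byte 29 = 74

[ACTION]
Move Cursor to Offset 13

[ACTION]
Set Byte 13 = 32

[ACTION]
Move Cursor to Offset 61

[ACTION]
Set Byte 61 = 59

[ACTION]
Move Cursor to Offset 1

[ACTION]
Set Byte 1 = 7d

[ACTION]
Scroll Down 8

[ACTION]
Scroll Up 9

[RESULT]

00000000  4d 7D da d6 d6 d6 d6 d6  eb d7 a8 fd 59 32 6e c7  |M}........
00000010  d2 d1 2e 5a 5a 5a 5a 5a  15 ba bd 1a 4b 74 9f 74  |...ZZZZZ..
00000020  b3 82 7b 54 47 54 9f a4  22 9a b9 88 e0 22 b9 4d  |..{TGT..".
00000030  88 5b b1 7a 8d c9 95 01  cc 57 57 57 57 59 57 d1  |.[.z.....W
00000040  d8 40 74 fa ee 17 56                              |.@t...V   
                                                                       
                                                                       
                                                                       
                                                                       


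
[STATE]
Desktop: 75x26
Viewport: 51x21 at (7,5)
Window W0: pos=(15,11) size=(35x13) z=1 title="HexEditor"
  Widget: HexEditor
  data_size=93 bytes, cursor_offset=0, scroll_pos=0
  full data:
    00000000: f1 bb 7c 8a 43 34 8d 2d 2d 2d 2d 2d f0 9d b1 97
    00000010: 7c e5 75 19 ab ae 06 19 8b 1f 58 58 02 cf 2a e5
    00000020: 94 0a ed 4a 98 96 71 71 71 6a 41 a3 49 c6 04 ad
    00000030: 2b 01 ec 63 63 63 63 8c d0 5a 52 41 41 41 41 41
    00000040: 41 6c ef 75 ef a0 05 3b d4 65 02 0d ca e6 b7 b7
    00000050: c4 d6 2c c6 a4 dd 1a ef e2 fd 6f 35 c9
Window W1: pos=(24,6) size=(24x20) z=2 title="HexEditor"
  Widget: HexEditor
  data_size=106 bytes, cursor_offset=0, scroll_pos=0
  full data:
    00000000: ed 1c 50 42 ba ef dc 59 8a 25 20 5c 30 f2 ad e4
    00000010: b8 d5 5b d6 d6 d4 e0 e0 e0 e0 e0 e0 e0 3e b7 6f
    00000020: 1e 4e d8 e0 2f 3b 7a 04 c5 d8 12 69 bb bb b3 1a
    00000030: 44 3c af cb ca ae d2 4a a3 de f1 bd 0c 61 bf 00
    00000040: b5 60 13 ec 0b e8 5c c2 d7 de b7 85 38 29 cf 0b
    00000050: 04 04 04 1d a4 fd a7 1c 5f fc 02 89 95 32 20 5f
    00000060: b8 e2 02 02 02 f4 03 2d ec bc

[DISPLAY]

                                                   
                 ┏━━━━━━━━━━━━━━━━━━━━━━┓          
                 ┃ HexEditor            ┃          
                 ┠──────────────────────┨          
                 ┃00000000  ED 1c 50 42 ┃          
                 ┃00000010  b8 d5 5b d6 ┃          
        ┏━━━━━━━━┃00000020  1e 4e d8 e0 ┃━┓        
        ┃ HexEdit┃00000030  44 3c af cb ┃ ┃        
        ┠────────┃00000040  b5 60 13 ec ┃─┨        
        ┃00000000┃00000050  04 04 04 1d ┃d┃        
        ┃00000010┃00000060  b8 e2 02 02 ┃9┃        
        ┃00000020┃                      ┃1┃        
        ┃00000030┃                      ┃c┃        
        ┃00000040┃                      ┃b┃        
        ┃00000050┃                      ┃f┃        
        ┃        ┃                      ┃ ┃        
        ┃        ┃                      ┃ ┃        
        ┃        ┃                      ┃ ┃        
        ┗━━━━━━━━┃                      ┃━┛        
                 ┃                      ┃          
                 ┗━━━━━━━━━━━━━━━━━━━━━━┛          


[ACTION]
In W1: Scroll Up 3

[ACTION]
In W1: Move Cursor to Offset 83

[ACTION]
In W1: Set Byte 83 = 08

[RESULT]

                                                   
                 ┏━━━━━━━━━━━━━━━━━━━━━━┓          
                 ┃ HexEditor            ┃          
                 ┠──────────────────────┨          
                 ┃00000000  ed 1c 50 42 ┃          
                 ┃00000010  b8 d5 5b d6 ┃          
        ┏━━━━━━━━┃00000020  1e 4e d8 e0 ┃━┓        
        ┃ HexEdit┃00000030  44 3c af cb ┃ ┃        
        ┠────────┃00000040  b5 60 13 ec ┃─┨        
        ┃00000000┃00000050  04 04 04 08 ┃d┃        
        ┃00000010┃00000060  b8 e2 02 02 ┃9┃        
        ┃00000020┃                      ┃1┃        
        ┃00000030┃                      ┃c┃        
        ┃00000040┃                      ┃b┃        
        ┃00000050┃                      ┃f┃        
        ┃        ┃                      ┃ ┃        
        ┃        ┃                      ┃ ┃        
        ┃        ┃                      ┃ ┃        
        ┗━━━━━━━━┃                      ┃━┛        
                 ┃                      ┃          
                 ┗━━━━━━━━━━━━━━━━━━━━━━┛          


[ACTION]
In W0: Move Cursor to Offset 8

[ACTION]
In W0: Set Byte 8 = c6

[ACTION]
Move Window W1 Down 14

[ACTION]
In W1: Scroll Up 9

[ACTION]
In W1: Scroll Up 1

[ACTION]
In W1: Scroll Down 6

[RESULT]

                                                   
                 ┏━━━━━━━━━━━━━━━━━━━━━━┓          
                 ┃ HexEditor            ┃          
                 ┠──────────────────────┨          
                 ┃00000060  b8 e2 02 02 ┃          
                 ┃                      ┃          
        ┏━━━━━━━━┃                      ┃━┓        
        ┃ HexEdit┃                      ┃ ┃        
        ┠────────┃                      ┃─┨        
        ┃00000000┃                      ┃d┃        
        ┃00000010┃                      ┃9┃        
        ┃00000020┃                      ┃1┃        
        ┃00000030┃                      ┃c┃        
        ┃00000040┃                      ┃b┃        
        ┃00000050┃                      ┃f┃        
        ┃        ┃                      ┃ ┃        
        ┃        ┃                      ┃ ┃        
        ┃        ┃                      ┃ ┃        
        ┗━━━━━━━━┃                      ┃━┛        
                 ┃                      ┃          
                 ┗━━━━━━━━━━━━━━━━━━━━━━┛          
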